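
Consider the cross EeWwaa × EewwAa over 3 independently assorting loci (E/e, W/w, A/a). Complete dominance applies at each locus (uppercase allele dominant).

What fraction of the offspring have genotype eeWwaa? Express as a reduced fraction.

P(eeWwaa) = 1/16

EeWwaa gametes: EWa×2, Ewa×2, eWa×2, ewa×2
EewwAa gametes: EwA×2, Ewa×2, ewA×2, ewa×2
EeWwaa×EewwAa grid (8·8=64): EEWwAa=4 EEWwaa=4 EEwwAa=4 EEwwaa=4 EeWwAa=8 EeWwaa=8 EewwAa=8 Eewwaa=8 eeWwAa=4 eeWwaa=4 eewwAa=4 eewwaa=4
eeWwaa hits 4/64; gcd=4; 4÷4/64÷4 = 1/16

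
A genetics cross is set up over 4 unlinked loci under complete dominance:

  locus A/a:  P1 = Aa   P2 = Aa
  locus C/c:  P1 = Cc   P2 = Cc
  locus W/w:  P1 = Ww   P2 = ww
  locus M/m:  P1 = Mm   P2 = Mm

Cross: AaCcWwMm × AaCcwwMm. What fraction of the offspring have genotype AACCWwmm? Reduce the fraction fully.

P(AACCWwmm) = 1/128

AaCcWwMm gametes: ACWM×1, ACWm×1, ACwM×1, ACwm×1, AcWM×1, AcWm×1, AcwM×1, Acwm×1, aCWM×1, aCWm×1, aCwM×1, aCwm×1, acWM×1, acWm×1, acwM×1, acwm×1
AaCcwwMm gametes: ACwM×2, ACwm×2, AcwM×2, Acwm×2, aCwM×2, aCwm×2, acwM×2, acwm×2
AaCcWwMm×AaCcwwMm grid (16·16=256): AACCWwMM=2 AACCWwMm=4 AACCWwmm=2 AACCwwMM=2 AACCwwMm=4 AACCwwmm=2 AACcWwMM=4 AACcWwMm=8 AACcWwmm=4 AACcwwMM=4 AACcwwMm=8 AACcwwmm=4 AAccWwMM=2 AAccWwMm=4 AAccWwmm=2 AAccwwMM=2 AAccwwMm=4 AAccwwmm=2 AaCCWwMM=4 AaCCWwMm=8 AaCCWwmm=4 AaCCwwMM=4 AaCCwwMm=8 AaCCwwmm=4 AaCcWwMM=8 AaCcWwMm=16 AaCcWwmm=8 AaCcwwMM=8 AaCcwwMm=16 AaCcwwmm=8 AaccWwMM=4 AaccWwMm=8 AaccWwmm=4 AaccwwMM=4 AaccwwMm=8 Aaccwwmm=4 aaCCWwMM=2 aaCCWwMm=4 aaCCWwmm=2 aaCCwwMM=2 aaCCwwMm=4 aaCCwwmm=2 aaCcWwMM=4 aaCcWwMm=8 aaCcWwmm=4 aaCcwwMM=4 aaCcwwMm=8 aaCcwwmm=4 aaccWwMM=2 aaccWwMm=4 aaccWwmm=2 aaccwwMM=2 aaccwwMm=4 aaccwwmm=2
AACCWwmm hits 2/256; gcd=2; 2÷2/256÷2 = 1/128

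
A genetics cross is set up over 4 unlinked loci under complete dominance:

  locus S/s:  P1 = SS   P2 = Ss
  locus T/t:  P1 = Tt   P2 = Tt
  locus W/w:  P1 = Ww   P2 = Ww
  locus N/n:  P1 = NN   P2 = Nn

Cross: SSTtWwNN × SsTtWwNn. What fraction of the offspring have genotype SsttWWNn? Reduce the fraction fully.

SSTtWwNN gametes: STWN×4, STwN×4, StWN×4, StwN×4
SsTtWwNn gametes: STWN×1, STWn×1, STwN×1, STwn×1, StWN×1, StWn×1, StwN×1, Stwn×1, sTWN×1, sTWn×1, sTwN×1, sTwn×1, stWN×1, stWn×1, stwN×1, stwn×1
SSTtWwNN×SsTtWwNn grid (16·16=256): SSTTWWNN=4 SSTTWWNn=4 SSTTWwNN=8 SSTTWwNn=8 SSTTwwNN=4 SSTTwwNn=4 SSTtWWNN=8 SSTtWWNn=8 SSTtWwNN=16 SSTtWwNn=16 SSTtwwNN=8 SSTtwwNn=8 SSttWWNN=4 SSttWWNn=4 SSttWwNN=8 SSttWwNn=8 SSttwwNN=4 SSttwwNn=4 SsTTWWNN=4 SsTTWWNn=4 SsTTWwNN=8 SsTTWwNn=8 SsTTwwNN=4 SsTTwwNn=4 SsTtWWNN=8 SsTtWWNn=8 SsTtWwNN=16 SsTtWwNn=16 SsTtwwNN=8 SsTtwwNn=8 SsttWWNN=4 SsttWWNn=4 SsttWwNN=8 SsttWwNn=8 SsttwwNN=4 SsttwwNn=4
SsttWWNn hits 4/256; gcd=4; 4÷4/256÷4 = 1/64

P(SsttWWNn) = 1/64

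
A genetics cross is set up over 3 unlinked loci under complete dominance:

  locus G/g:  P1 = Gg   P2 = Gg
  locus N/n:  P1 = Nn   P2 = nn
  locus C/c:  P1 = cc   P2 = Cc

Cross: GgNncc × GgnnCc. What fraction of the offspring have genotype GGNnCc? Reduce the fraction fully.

GgNncc gametes: GNc×2, Gnc×2, gNc×2, gnc×2
GgnnCc gametes: GnC×2, Gnc×2, gnC×2, gnc×2
GgNncc×GgnnCc grid (8·8=64): GGNnCc=4 GGNncc=4 GGnnCc=4 GGnncc=4 GgNnCc=8 GgNncc=8 GgnnCc=8 Ggnncc=8 ggNnCc=4 ggNncc=4 ggnnCc=4 ggnncc=4
GGNnCc hits 4/64; gcd=4; 4÷4/64÷4 = 1/16

P(GGNnCc) = 1/16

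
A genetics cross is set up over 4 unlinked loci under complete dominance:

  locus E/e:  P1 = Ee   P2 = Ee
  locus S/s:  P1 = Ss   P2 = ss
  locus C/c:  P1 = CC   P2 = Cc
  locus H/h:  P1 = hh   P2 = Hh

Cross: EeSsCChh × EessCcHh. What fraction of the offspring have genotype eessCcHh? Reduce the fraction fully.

P(eessCcHh) = 1/32

EeSsCChh gametes: ESCh×4, EsCh×4, eSCh×4, esCh×4
EessCcHh gametes: EsCH×2, EsCh×2, EscH×2, Esch×2, esCH×2, esCh×2, escH×2, esch×2
EeSsCChh×EessCcHh grid (16·16=256): EESsCCHh=8 EESsCChh=8 EESsCcHh=8 EESsCchh=8 EEssCCHh=8 EEssCChh=8 EEssCcHh=8 EEssCchh=8 EeSsCCHh=16 EeSsCChh=16 EeSsCcHh=16 EeSsCchh=16 EessCCHh=16 EessCChh=16 EessCcHh=16 EessCchh=16 eeSsCCHh=8 eeSsCChh=8 eeSsCcHh=8 eeSsCchh=8 eessCCHh=8 eessCChh=8 eessCcHh=8 eessCchh=8
eessCcHh hits 8/256; gcd=8; 8÷8/256÷8 = 1/32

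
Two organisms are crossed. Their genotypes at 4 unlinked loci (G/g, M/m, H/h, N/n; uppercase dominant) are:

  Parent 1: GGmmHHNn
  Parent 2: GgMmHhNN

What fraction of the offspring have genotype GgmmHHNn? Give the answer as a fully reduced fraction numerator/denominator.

P(GgmmHHNn) = 1/16

GGmmHHNn gametes: GmHN×8, GmHn×8
GgMmHhNN gametes: GMHN×2, GMhN×2, GmHN×2, GmhN×2, gMHN×2, gMhN×2, gmHN×2, gmhN×2
GGmmHHNn×GgMmHhNN grid (16·16=256): GGMmHHNN=16 GGMmHHNn=16 GGMmHhNN=16 GGMmHhNn=16 GGmmHHNN=16 GGmmHHNn=16 GGmmHhNN=16 GGmmHhNn=16 GgMmHHNN=16 GgMmHHNn=16 GgMmHhNN=16 GgMmHhNn=16 GgmmHHNN=16 GgmmHHNn=16 GgmmHhNN=16 GgmmHhNn=16
GgmmHHNn hits 16/256; gcd=16; 16÷16/256÷16 = 1/16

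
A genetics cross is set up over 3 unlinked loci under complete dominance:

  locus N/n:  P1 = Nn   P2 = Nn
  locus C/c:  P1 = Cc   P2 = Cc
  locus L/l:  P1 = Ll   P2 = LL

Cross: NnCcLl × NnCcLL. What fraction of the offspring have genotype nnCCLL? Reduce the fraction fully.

NnCcLl gametes: NCL×1, NCl×1, NcL×1, Ncl×1, nCL×1, nCl×1, ncL×1, ncl×1
NnCcLL gametes: NCL×2, NcL×2, nCL×2, ncL×2
NnCcLl×NnCcLL grid (8·8=64): NNCCLL=2 NNCCLl=2 NNCcLL=4 NNCcLl=4 NNccLL=2 NNccLl=2 NnCCLL=4 NnCCLl=4 NnCcLL=8 NnCcLl=8 NnccLL=4 NnccLl=4 nnCCLL=2 nnCCLl=2 nnCcLL=4 nnCcLl=4 nnccLL=2 nnccLl=2
nnCCLL hits 2/64; gcd=2; 2÷2/64÷2 = 1/32

P(nnCCLL) = 1/32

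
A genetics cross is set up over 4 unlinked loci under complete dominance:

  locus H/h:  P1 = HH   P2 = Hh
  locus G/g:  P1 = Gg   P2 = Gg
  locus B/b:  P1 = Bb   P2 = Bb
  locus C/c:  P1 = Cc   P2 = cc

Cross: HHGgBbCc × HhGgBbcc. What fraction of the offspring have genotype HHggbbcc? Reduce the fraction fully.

HHGgBbCc gametes: HGBC×2, HGBc×2, HGbC×2, HGbc×2, HgBC×2, HgBc×2, HgbC×2, Hgbc×2
HhGgBbcc gametes: HGBc×2, HGbc×2, HgBc×2, Hgbc×2, hGBc×2, hGbc×2, hgBc×2, hgbc×2
HHGgBbCc×HhGgBbcc grid (16·16=256): HHGGBBCc=4 HHGGBBcc=4 HHGGBbCc=8 HHGGBbcc=8 HHGGbbCc=4 HHGGbbcc=4 HHGgBBCc=8 HHGgBBcc=8 HHGgBbCc=16 HHGgBbcc=16 HHGgbbCc=8 HHGgbbcc=8 HHggBBCc=4 HHggBBcc=4 HHggBbCc=8 HHggBbcc=8 HHggbbCc=4 HHggbbcc=4 HhGGBBCc=4 HhGGBBcc=4 HhGGBbCc=8 HhGGBbcc=8 HhGGbbCc=4 HhGGbbcc=4 HhGgBBCc=8 HhGgBBcc=8 HhGgBbCc=16 HhGgBbcc=16 HhGgbbCc=8 HhGgbbcc=8 HhggBBCc=4 HhggBBcc=4 HhggBbCc=8 HhggBbcc=8 HhggbbCc=4 Hhggbbcc=4
HHggbbcc hits 4/256; gcd=4; 4÷4/256÷4 = 1/64

P(HHggbbcc) = 1/64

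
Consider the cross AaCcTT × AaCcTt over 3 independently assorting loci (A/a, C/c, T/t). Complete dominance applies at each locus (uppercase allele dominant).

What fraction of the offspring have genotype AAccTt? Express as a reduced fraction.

P(AAccTt) = 1/32

AaCcTT gametes: ACT×2, AcT×2, aCT×2, acT×2
AaCcTt gametes: ACT×1, ACt×1, AcT×1, Act×1, aCT×1, aCt×1, acT×1, act×1
AaCcTT×AaCcTt grid (8·8=64): AACCTT=2 AACCTt=2 AACcTT=4 AACcTt=4 AAccTT=2 AAccTt=2 AaCCTT=4 AaCCTt=4 AaCcTT=8 AaCcTt=8 AaccTT=4 AaccTt=4 aaCCTT=2 aaCCTt=2 aaCcTT=4 aaCcTt=4 aaccTT=2 aaccTt=2
AAccTt hits 2/64; gcd=2; 2÷2/64÷2 = 1/32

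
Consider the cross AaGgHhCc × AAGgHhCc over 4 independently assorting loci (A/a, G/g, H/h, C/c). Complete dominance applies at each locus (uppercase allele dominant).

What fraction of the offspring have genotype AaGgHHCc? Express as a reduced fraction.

P(AaGgHHCc) = 1/32

AaGgHhCc gametes: AGHC×1, AGHc×1, AGhC×1, AGhc×1, AgHC×1, AgHc×1, AghC×1, Aghc×1, aGHC×1, aGHc×1, aGhC×1, aGhc×1, agHC×1, agHc×1, aghC×1, aghc×1
AAGgHhCc gametes: AGHC×2, AGHc×2, AGhC×2, AGhc×2, AgHC×2, AgHc×2, AghC×2, Aghc×2
AaGgHhCc×AAGgHhCc grid (16·16=256): AAGGHHCC=2 AAGGHHCc=4 AAGGHHcc=2 AAGGHhCC=4 AAGGHhCc=8 AAGGHhcc=4 AAGGhhCC=2 AAGGhhCc=4 AAGGhhcc=2 AAGgHHCC=4 AAGgHHCc=8 AAGgHHcc=4 AAGgHhCC=8 AAGgHhCc=16 AAGgHhcc=8 AAGghhCC=4 AAGghhCc=8 AAGghhcc=4 AAggHHCC=2 AAggHHCc=4 AAggHHcc=2 AAggHhCC=4 AAggHhCc=8 AAggHhcc=4 AAgghhCC=2 AAgghhCc=4 AAgghhcc=2 AaGGHHCC=2 AaGGHHCc=4 AaGGHHcc=2 AaGGHhCC=4 AaGGHhCc=8 AaGGHhcc=4 AaGGhhCC=2 AaGGhhCc=4 AaGGhhcc=2 AaGgHHCC=4 AaGgHHCc=8 AaGgHHcc=4 AaGgHhCC=8 AaGgHhCc=16 AaGgHhcc=8 AaGghhCC=4 AaGghhCc=8 AaGghhcc=4 AaggHHCC=2 AaggHHCc=4 AaggHHcc=2 AaggHhCC=4 AaggHhCc=8 AaggHhcc=4 AagghhCC=2 AagghhCc=4 Aagghhcc=2
AaGgHHCc hits 8/256; gcd=8; 8÷8/256÷8 = 1/32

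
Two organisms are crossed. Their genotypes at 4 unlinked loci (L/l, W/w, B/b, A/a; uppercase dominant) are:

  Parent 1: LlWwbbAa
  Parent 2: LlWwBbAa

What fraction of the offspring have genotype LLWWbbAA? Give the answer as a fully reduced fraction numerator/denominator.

LlWwbbAa gametes: LWbA×2, LWba×2, LwbA×2, Lwba×2, lWbA×2, lWba×2, lwbA×2, lwba×2
LlWwBbAa gametes: LWBA×1, LWBa×1, LWbA×1, LWba×1, LwBA×1, LwBa×1, LwbA×1, Lwba×1, lWBA×1, lWBa×1, lWbA×1, lWba×1, lwBA×1, lwBa×1, lwbA×1, lwba×1
LlWwbbAa×LlWwBbAa grid (16·16=256): LLWWBbAA=2 LLWWBbAa=4 LLWWBbaa=2 LLWWbbAA=2 LLWWbbAa=4 LLWWbbaa=2 LLWwBbAA=4 LLWwBbAa=8 LLWwBbaa=4 LLWwbbAA=4 LLWwbbAa=8 LLWwbbaa=4 LLwwBbAA=2 LLwwBbAa=4 LLwwBbaa=2 LLwwbbAA=2 LLwwbbAa=4 LLwwbbaa=2 LlWWBbAA=4 LlWWBbAa=8 LlWWBbaa=4 LlWWbbAA=4 LlWWbbAa=8 LlWWbbaa=4 LlWwBbAA=8 LlWwBbAa=16 LlWwBbaa=8 LlWwbbAA=8 LlWwbbAa=16 LlWwbbaa=8 LlwwBbAA=4 LlwwBbAa=8 LlwwBbaa=4 LlwwbbAA=4 LlwwbbAa=8 Llwwbbaa=4 llWWBbAA=2 llWWBbAa=4 llWWBbaa=2 llWWbbAA=2 llWWbbAa=4 llWWbbaa=2 llWwBbAA=4 llWwBbAa=8 llWwBbaa=4 llWwbbAA=4 llWwbbAa=8 llWwbbaa=4 llwwBbAA=2 llwwBbAa=4 llwwBbaa=2 llwwbbAA=2 llwwbbAa=4 llwwbbaa=2
LLWWbbAA hits 2/256; gcd=2; 2÷2/256÷2 = 1/128

P(LLWWbbAA) = 1/128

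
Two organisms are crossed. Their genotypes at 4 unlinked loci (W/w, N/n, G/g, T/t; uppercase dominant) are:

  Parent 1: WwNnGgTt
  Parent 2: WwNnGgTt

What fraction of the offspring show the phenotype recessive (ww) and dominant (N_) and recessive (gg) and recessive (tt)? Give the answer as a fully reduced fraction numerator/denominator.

P(ww N_ gg tt) = 3/256

WwNnGgTt gametes: WNGT×1, WNGt×1, WNgT×1, WNgt×1, WnGT×1, WnGt×1, WngT×1, Wngt×1, wNGT×1, wNGt×1, wNgT×1, wNgt×1, wnGT×1, wnGt×1, wngT×1, wngt×1
WwNnGgTt gametes: WNGT×1, WNGt×1, WNgT×1, WNgt×1, WnGT×1, WnGt×1, WngT×1, Wngt×1, wNGT×1, wNGt×1, wNgT×1, wNgt×1, wnGT×1, wnGt×1, wngT×1, wngt×1
WwNnGgTt×WwNnGgTt grid (16·16=256): WWNNGGTT=1 WWNNGGTt=2 WWNNGGtt=1 WWNNGgTT=2 WWNNGgTt=4 WWNNGgtt=2 WWNNggTT=1 WWNNggTt=2 WWNNggtt=1 WWNnGGTT=2 WWNnGGTt=4 WWNnGGtt=2 WWNnGgTT=4 WWNnGgTt=8 WWNnGgtt=4 WWNnggTT=2 WWNnggTt=4 WWNnggtt=2 WWnnGGTT=1 WWnnGGTt=2 WWnnGGtt=1 WWnnGgTT=2 WWnnGgTt=4 WWnnGgtt=2 WWnnggTT=1 WWnnggTt=2 WWnnggtt=1 WwNNGGTT=2 WwNNGGTt=4 WwNNGGtt=2 WwNNGgTT=4 WwNNGgTt=8 WwNNGgtt=4 WwNNggTT=2 WwNNggTt=4 WwNNggtt=2 WwNnGGTT=4 WwNnGGTt=8 WwNnGGtt=4 WwNnGgTT=8 WwNnGgTt=16 WwNnGgtt=8 WwNnggTT=4 WwNnggTt=8 WwNnggtt=4 WwnnGGTT=2 WwnnGGTt=4 WwnnGGtt=2 WwnnGgTT=4 WwnnGgTt=8 WwnnGgtt=4 WwnnggTT=2 WwnnggTt=4 Wwnnggtt=2 wwNNGGTT=1 wwNNGGTt=2 wwNNGGtt=1 wwNNGgTT=2 wwNNGgTt=4 wwNNGgtt=2 wwNNggTT=1 wwNNggTt=2 wwNNggtt=1 wwNnGGTT=2 wwNnGGTt=4 wwNnGGtt=2 wwNnGgTT=4 wwNnGgTt=8 wwNnGgtt=4 wwNnggTT=2 wwNnggTt=4 wwNnggtt=2 wwnnGGTT=1 wwnnGGTt=2 wwnnGGtt=1 wwnnGgTT=2 wwnnGgTt=4 wwnnGgtt=2 wwnnggTT=1 wwnnggTt=2 wwnnggtt=1
ww N_ gg tt hits 3/256; gcd=1; 3÷1/256÷1 = 3/256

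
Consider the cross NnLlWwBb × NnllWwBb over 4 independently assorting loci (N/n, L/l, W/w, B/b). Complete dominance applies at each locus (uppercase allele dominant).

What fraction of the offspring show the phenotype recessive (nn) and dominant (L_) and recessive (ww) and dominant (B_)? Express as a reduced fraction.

P(nn L_ ww B_) = 3/128

NnLlWwBb gametes: NLWB×1, NLWb×1, NLwB×1, NLwb×1, NlWB×1, NlWb×1, NlwB×1, Nlwb×1, nLWB×1, nLWb×1, nLwB×1, nLwb×1, nlWB×1, nlWb×1, nlwB×1, nlwb×1
NnllWwBb gametes: NlWB×2, NlWb×2, NlwB×2, Nlwb×2, nlWB×2, nlWb×2, nlwB×2, nlwb×2
NnLlWwBb×NnllWwBb grid (16·16=256): NNLlWWBB=2 NNLlWWBb=4 NNLlWWbb=2 NNLlWwBB=4 NNLlWwBb=8 NNLlWwbb=4 NNLlwwBB=2 NNLlwwBb=4 NNLlwwbb=2 NNllWWBB=2 NNllWWBb=4 NNllWWbb=2 NNllWwBB=4 NNllWwBb=8 NNllWwbb=4 NNllwwBB=2 NNllwwBb=4 NNllwwbb=2 NnLlWWBB=4 NnLlWWBb=8 NnLlWWbb=4 NnLlWwBB=8 NnLlWwBb=16 NnLlWwbb=8 NnLlwwBB=4 NnLlwwBb=8 NnLlwwbb=4 NnllWWBB=4 NnllWWBb=8 NnllWWbb=4 NnllWwBB=8 NnllWwBb=16 NnllWwbb=8 NnllwwBB=4 NnllwwBb=8 Nnllwwbb=4 nnLlWWBB=2 nnLlWWBb=4 nnLlWWbb=2 nnLlWwBB=4 nnLlWwBb=8 nnLlWwbb=4 nnLlwwBB=2 nnLlwwBb=4 nnLlwwbb=2 nnllWWBB=2 nnllWWBb=4 nnllWWbb=2 nnllWwBB=4 nnllWwBb=8 nnllWwbb=4 nnllwwBB=2 nnllwwBb=4 nnllwwbb=2
nn L_ ww B_ hits 6/256; gcd=2; 6÷2/256÷2 = 3/128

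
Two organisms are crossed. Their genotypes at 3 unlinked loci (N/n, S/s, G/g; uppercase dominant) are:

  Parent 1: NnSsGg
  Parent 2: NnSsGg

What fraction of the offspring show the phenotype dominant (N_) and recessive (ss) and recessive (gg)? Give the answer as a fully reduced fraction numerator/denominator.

P(N_ ss gg) = 3/64

NnSsGg gametes: NSG×1, NSg×1, NsG×1, Nsg×1, nSG×1, nSg×1, nsG×1, nsg×1
NnSsGg gametes: NSG×1, NSg×1, NsG×1, Nsg×1, nSG×1, nSg×1, nsG×1, nsg×1
NnSsGg×NnSsGg grid (8·8=64): NNSSGG=1 NNSSGg=2 NNSSgg=1 NNSsGG=2 NNSsGg=4 NNSsgg=2 NNssGG=1 NNssGg=2 NNssgg=1 NnSSGG=2 NnSSGg=4 NnSSgg=2 NnSsGG=4 NnSsGg=8 NnSsgg=4 NnssGG=2 NnssGg=4 Nnssgg=2 nnSSGG=1 nnSSGg=2 nnSSgg=1 nnSsGG=2 nnSsGg=4 nnSsgg=2 nnssGG=1 nnssGg=2 nnssgg=1
N_ ss gg hits 3/64; gcd=1; 3÷1/64÷1 = 3/64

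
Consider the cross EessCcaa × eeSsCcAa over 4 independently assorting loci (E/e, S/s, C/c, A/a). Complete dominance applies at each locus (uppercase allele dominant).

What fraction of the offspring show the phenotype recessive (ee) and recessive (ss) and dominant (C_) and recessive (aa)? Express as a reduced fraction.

EessCcaa gametes: EsCa×4, Esca×4, esCa×4, esca×4
eeSsCcAa gametes: eSCA×2, eSCa×2, eScA×2, eSca×2, esCA×2, esCa×2, escA×2, esca×2
EessCcaa×eeSsCcAa grid (16·16=256): EeSsCCAa=8 EeSsCCaa=8 EeSsCcAa=16 EeSsCcaa=16 EeSsccAa=8 EeSsccaa=8 EessCCAa=8 EessCCaa=8 EessCcAa=16 EessCcaa=16 EessccAa=8 Eessccaa=8 eeSsCCAa=8 eeSsCCaa=8 eeSsCcAa=16 eeSsCcaa=16 eeSsccAa=8 eeSsccaa=8 eessCCAa=8 eessCCaa=8 eessCcAa=16 eessCcaa=16 eessccAa=8 eessccaa=8
ee ss C_ aa hits 24/256; gcd=8; 24÷8/256÷8 = 3/32

P(ee ss C_ aa) = 3/32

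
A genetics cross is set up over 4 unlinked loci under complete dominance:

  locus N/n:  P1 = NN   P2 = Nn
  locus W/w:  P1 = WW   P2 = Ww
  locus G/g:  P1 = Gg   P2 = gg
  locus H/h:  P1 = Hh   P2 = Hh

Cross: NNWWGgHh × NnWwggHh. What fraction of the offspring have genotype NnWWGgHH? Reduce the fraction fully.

P(NnWWGgHH) = 1/32

NNWWGgHh gametes: NWGH×4, NWGh×4, NWgH×4, NWgh×4
NnWwggHh gametes: NWgH×2, NWgh×2, NwgH×2, Nwgh×2, nWgH×2, nWgh×2, nwgH×2, nwgh×2
NNWWGgHh×NnWwggHh grid (16·16=256): NNWWGgHH=8 NNWWGgHh=16 NNWWGghh=8 NNWWggHH=8 NNWWggHh=16 NNWWgghh=8 NNWwGgHH=8 NNWwGgHh=16 NNWwGghh=8 NNWwggHH=8 NNWwggHh=16 NNWwgghh=8 NnWWGgHH=8 NnWWGgHh=16 NnWWGghh=8 NnWWggHH=8 NnWWggHh=16 NnWWgghh=8 NnWwGgHH=8 NnWwGgHh=16 NnWwGghh=8 NnWwggHH=8 NnWwggHh=16 NnWwgghh=8
NnWWGgHH hits 8/256; gcd=8; 8÷8/256÷8 = 1/32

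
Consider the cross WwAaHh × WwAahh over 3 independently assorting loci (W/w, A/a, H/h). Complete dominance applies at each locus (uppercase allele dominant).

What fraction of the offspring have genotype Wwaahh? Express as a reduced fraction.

WwAaHh gametes: WAH×1, WAh×1, WaH×1, Wah×1, wAH×1, wAh×1, waH×1, wah×1
WwAahh gametes: WAh×2, Wah×2, wAh×2, wah×2
WwAaHh×WwAahh grid (8·8=64): WWAAHh=2 WWAAhh=2 WWAaHh=4 WWAahh=4 WWaaHh=2 WWaahh=2 WwAAHh=4 WwAAhh=4 WwAaHh=8 WwAahh=8 WwaaHh=4 Wwaahh=4 wwAAHh=2 wwAAhh=2 wwAaHh=4 wwAahh=4 wwaaHh=2 wwaahh=2
Wwaahh hits 4/64; gcd=4; 4÷4/64÷4 = 1/16

P(Wwaahh) = 1/16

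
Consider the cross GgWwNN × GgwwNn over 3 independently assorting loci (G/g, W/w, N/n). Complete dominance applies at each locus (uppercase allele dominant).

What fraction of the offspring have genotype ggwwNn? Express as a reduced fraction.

P(ggwwNn) = 1/16

GgWwNN gametes: GWN×2, GwN×2, gWN×2, gwN×2
GgwwNn gametes: GwN×2, Gwn×2, gwN×2, gwn×2
GgWwNN×GgwwNn grid (8·8=64): GGWwNN=4 GGWwNn=4 GGwwNN=4 GGwwNn=4 GgWwNN=8 GgWwNn=8 GgwwNN=8 GgwwNn=8 ggWwNN=4 ggWwNn=4 ggwwNN=4 ggwwNn=4
ggwwNn hits 4/64; gcd=4; 4÷4/64÷4 = 1/16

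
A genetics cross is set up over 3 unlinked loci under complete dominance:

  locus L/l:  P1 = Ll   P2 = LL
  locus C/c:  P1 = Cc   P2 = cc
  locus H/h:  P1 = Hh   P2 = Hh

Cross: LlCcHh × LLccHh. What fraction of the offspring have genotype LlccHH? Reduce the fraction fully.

LlCcHh gametes: LCH×1, LCh×1, LcH×1, Lch×1, lCH×1, lCh×1, lcH×1, lch×1
LLccHh gametes: LcH×4, Lch×4
LlCcHh×LLccHh grid (8·8=64): LLCcHH=4 LLCcHh=8 LLCchh=4 LLccHH=4 LLccHh=8 LLcchh=4 LlCcHH=4 LlCcHh=8 LlCchh=4 LlccHH=4 LlccHh=8 Llcchh=4
LlccHH hits 4/64; gcd=4; 4÷4/64÷4 = 1/16

P(LlccHH) = 1/16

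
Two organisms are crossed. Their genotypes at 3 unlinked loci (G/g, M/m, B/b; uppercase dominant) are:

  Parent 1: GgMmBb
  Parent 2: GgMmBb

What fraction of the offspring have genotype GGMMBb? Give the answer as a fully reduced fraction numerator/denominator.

GgMmBb gametes: GMB×1, GMb×1, GmB×1, Gmb×1, gMB×1, gMb×1, gmB×1, gmb×1
GgMmBb gametes: GMB×1, GMb×1, GmB×1, Gmb×1, gMB×1, gMb×1, gmB×1, gmb×1
GgMmBb×GgMmBb grid (8·8=64): GGMMBB=1 GGMMBb=2 GGMMbb=1 GGMmBB=2 GGMmBb=4 GGMmbb=2 GGmmBB=1 GGmmBb=2 GGmmbb=1 GgMMBB=2 GgMMBb=4 GgMMbb=2 GgMmBB=4 GgMmBb=8 GgMmbb=4 GgmmBB=2 GgmmBb=4 Ggmmbb=2 ggMMBB=1 ggMMBb=2 ggMMbb=1 ggMmBB=2 ggMmBb=4 ggMmbb=2 ggmmBB=1 ggmmBb=2 ggmmbb=1
GGMMBb hits 2/64; gcd=2; 2÷2/64÷2 = 1/32

P(GGMMBb) = 1/32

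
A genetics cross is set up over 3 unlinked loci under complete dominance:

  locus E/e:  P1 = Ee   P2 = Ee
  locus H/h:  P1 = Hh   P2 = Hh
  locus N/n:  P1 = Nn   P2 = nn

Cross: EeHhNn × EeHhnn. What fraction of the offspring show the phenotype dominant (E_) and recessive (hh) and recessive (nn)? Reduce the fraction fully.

P(E_ hh nn) = 3/32

EeHhNn gametes: EHN×1, EHn×1, EhN×1, Ehn×1, eHN×1, eHn×1, ehN×1, ehn×1
EeHhnn gametes: EHn×2, Ehn×2, eHn×2, ehn×2
EeHhNn×EeHhnn grid (8·8=64): EEHHNn=2 EEHHnn=2 EEHhNn=4 EEHhnn=4 EEhhNn=2 EEhhnn=2 EeHHNn=4 EeHHnn=4 EeHhNn=8 EeHhnn=8 EehhNn=4 Eehhnn=4 eeHHNn=2 eeHHnn=2 eeHhNn=4 eeHhnn=4 eehhNn=2 eehhnn=2
E_ hh nn hits 6/64; gcd=2; 6÷2/64÷2 = 3/32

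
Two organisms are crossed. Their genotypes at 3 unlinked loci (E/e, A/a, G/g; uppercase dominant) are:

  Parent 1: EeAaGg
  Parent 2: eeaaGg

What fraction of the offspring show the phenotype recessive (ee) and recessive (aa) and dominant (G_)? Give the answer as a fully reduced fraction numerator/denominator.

P(ee aa G_) = 3/16

EeAaGg gametes: EAG×1, EAg×1, EaG×1, Eag×1, eAG×1, eAg×1, eaG×1, eag×1
eeaaGg gametes: eaG×4, eag×4
EeAaGg×eeaaGg grid (8·8=64): EeAaGG=4 EeAaGg=8 EeAagg=4 EeaaGG=4 EeaaGg=8 Eeaagg=4 eeAaGG=4 eeAaGg=8 eeAagg=4 eeaaGG=4 eeaaGg=8 eeaagg=4
ee aa G_ hits 12/64; gcd=4; 12÷4/64÷4 = 3/16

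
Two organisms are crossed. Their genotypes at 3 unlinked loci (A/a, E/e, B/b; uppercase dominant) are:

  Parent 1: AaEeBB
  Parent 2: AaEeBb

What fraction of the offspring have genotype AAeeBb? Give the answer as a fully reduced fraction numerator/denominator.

P(AAeeBb) = 1/32

AaEeBB gametes: AEB×2, AeB×2, aEB×2, aeB×2
AaEeBb gametes: AEB×1, AEb×1, AeB×1, Aeb×1, aEB×1, aEb×1, aeB×1, aeb×1
AaEeBB×AaEeBb grid (8·8=64): AAEEBB=2 AAEEBb=2 AAEeBB=4 AAEeBb=4 AAeeBB=2 AAeeBb=2 AaEEBB=4 AaEEBb=4 AaEeBB=8 AaEeBb=8 AaeeBB=4 AaeeBb=4 aaEEBB=2 aaEEBb=2 aaEeBB=4 aaEeBb=4 aaeeBB=2 aaeeBb=2
AAeeBb hits 2/64; gcd=2; 2÷2/64÷2 = 1/32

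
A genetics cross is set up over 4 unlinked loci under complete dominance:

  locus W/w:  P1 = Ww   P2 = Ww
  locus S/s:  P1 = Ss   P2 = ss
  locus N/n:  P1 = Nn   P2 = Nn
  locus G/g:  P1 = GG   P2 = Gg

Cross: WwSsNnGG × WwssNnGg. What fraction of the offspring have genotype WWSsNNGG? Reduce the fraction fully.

WwSsNnGG gametes: WSNG×2, WSnG×2, WsNG×2, WsnG×2, wSNG×2, wSnG×2, wsNG×2, wsnG×2
WwssNnGg gametes: WsNG×2, WsNg×2, WsnG×2, Wsng×2, wsNG×2, wsNg×2, wsnG×2, wsng×2
WwSsNnGG×WwssNnGg grid (16·16=256): WWSsNNGG=4 WWSsNNGg=4 WWSsNnGG=8 WWSsNnGg=8 WWSsnnGG=4 WWSsnnGg=4 WWssNNGG=4 WWssNNGg=4 WWssNnGG=8 WWssNnGg=8 WWssnnGG=4 WWssnnGg=4 WwSsNNGG=8 WwSsNNGg=8 WwSsNnGG=16 WwSsNnGg=16 WwSsnnGG=8 WwSsnnGg=8 WwssNNGG=8 WwssNNGg=8 WwssNnGG=16 WwssNnGg=16 WwssnnGG=8 WwssnnGg=8 wwSsNNGG=4 wwSsNNGg=4 wwSsNnGG=8 wwSsNnGg=8 wwSsnnGG=4 wwSsnnGg=4 wwssNNGG=4 wwssNNGg=4 wwssNnGG=8 wwssNnGg=8 wwssnnGG=4 wwssnnGg=4
WWSsNNGG hits 4/256; gcd=4; 4÷4/256÷4 = 1/64

P(WWSsNNGG) = 1/64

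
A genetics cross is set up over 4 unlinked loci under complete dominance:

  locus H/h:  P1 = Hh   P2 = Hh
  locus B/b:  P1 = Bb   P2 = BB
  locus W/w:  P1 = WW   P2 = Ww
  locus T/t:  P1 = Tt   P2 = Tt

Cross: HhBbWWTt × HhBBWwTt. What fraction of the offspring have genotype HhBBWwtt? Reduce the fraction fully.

P(HhBBWwtt) = 1/32

HhBbWWTt gametes: HBWT×2, HBWt×2, HbWT×2, HbWt×2, hBWT×2, hBWt×2, hbWT×2, hbWt×2
HhBBWwTt gametes: HBWT×2, HBWt×2, HBwT×2, HBwt×2, hBWT×2, hBWt×2, hBwT×2, hBwt×2
HhBbWWTt×HhBBWwTt grid (16·16=256): HHBBWWTT=4 HHBBWWTt=8 HHBBWWtt=4 HHBBWwTT=4 HHBBWwTt=8 HHBBWwtt=4 HHBbWWTT=4 HHBbWWTt=8 HHBbWWtt=4 HHBbWwTT=4 HHBbWwTt=8 HHBbWwtt=4 HhBBWWTT=8 HhBBWWTt=16 HhBBWWtt=8 HhBBWwTT=8 HhBBWwTt=16 HhBBWwtt=8 HhBbWWTT=8 HhBbWWTt=16 HhBbWWtt=8 HhBbWwTT=8 HhBbWwTt=16 HhBbWwtt=8 hhBBWWTT=4 hhBBWWTt=8 hhBBWWtt=4 hhBBWwTT=4 hhBBWwTt=8 hhBBWwtt=4 hhBbWWTT=4 hhBbWWTt=8 hhBbWWtt=4 hhBbWwTT=4 hhBbWwTt=8 hhBbWwtt=4
HhBBWwtt hits 8/256; gcd=8; 8÷8/256÷8 = 1/32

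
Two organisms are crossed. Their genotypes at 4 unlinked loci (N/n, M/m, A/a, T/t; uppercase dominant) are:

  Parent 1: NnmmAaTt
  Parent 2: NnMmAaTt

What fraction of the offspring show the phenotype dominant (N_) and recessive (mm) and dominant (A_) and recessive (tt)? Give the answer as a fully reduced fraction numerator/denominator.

P(N_ mm A_ tt) = 9/128

NnmmAaTt gametes: NmAT×2, NmAt×2, NmaT×2, Nmat×2, nmAT×2, nmAt×2, nmaT×2, nmat×2
NnMmAaTt gametes: NMAT×1, NMAt×1, NMaT×1, NMat×1, NmAT×1, NmAt×1, NmaT×1, Nmat×1, nMAT×1, nMAt×1, nMaT×1, nMat×1, nmAT×1, nmAt×1, nmaT×1, nmat×1
NnmmAaTt×NnMmAaTt grid (16·16=256): NNMmAATT=2 NNMmAATt=4 NNMmAAtt=2 NNMmAaTT=4 NNMmAaTt=8 NNMmAatt=4 NNMmaaTT=2 NNMmaaTt=4 NNMmaatt=2 NNmmAATT=2 NNmmAATt=4 NNmmAAtt=2 NNmmAaTT=4 NNmmAaTt=8 NNmmAatt=4 NNmmaaTT=2 NNmmaaTt=4 NNmmaatt=2 NnMmAATT=4 NnMmAATt=8 NnMmAAtt=4 NnMmAaTT=8 NnMmAaTt=16 NnMmAatt=8 NnMmaaTT=4 NnMmaaTt=8 NnMmaatt=4 NnmmAATT=4 NnmmAATt=8 NnmmAAtt=4 NnmmAaTT=8 NnmmAaTt=16 NnmmAatt=8 NnmmaaTT=4 NnmmaaTt=8 Nnmmaatt=4 nnMmAATT=2 nnMmAATt=4 nnMmAAtt=2 nnMmAaTT=4 nnMmAaTt=8 nnMmAatt=4 nnMmaaTT=2 nnMmaaTt=4 nnMmaatt=2 nnmmAATT=2 nnmmAATt=4 nnmmAAtt=2 nnmmAaTT=4 nnmmAaTt=8 nnmmAatt=4 nnmmaaTT=2 nnmmaaTt=4 nnmmaatt=2
N_ mm A_ tt hits 18/256; gcd=2; 18÷2/256÷2 = 9/128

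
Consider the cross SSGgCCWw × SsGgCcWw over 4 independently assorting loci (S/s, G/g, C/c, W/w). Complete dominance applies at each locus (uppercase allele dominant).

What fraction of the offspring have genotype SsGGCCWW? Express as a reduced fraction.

SSGgCCWw gametes: SGCW×4, SGCw×4, SgCW×4, SgCw×4
SsGgCcWw gametes: SGCW×1, SGCw×1, SGcW×1, SGcw×1, SgCW×1, SgCw×1, SgcW×1, Sgcw×1, sGCW×1, sGCw×1, sGcW×1, sGcw×1, sgCW×1, sgCw×1, sgcW×1, sgcw×1
SSGgCCWw×SsGgCcWw grid (16·16=256): SSGGCCWW=4 SSGGCCWw=8 SSGGCCww=4 SSGGCcWW=4 SSGGCcWw=8 SSGGCcww=4 SSGgCCWW=8 SSGgCCWw=16 SSGgCCww=8 SSGgCcWW=8 SSGgCcWw=16 SSGgCcww=8 SSggCCWW=4 SSggCCWw=8 SSggCCww=4 SSggCcWW=4 SSggCcWw=8 SSggCcww=4 SsGGCCWW=4 SsGGCCWw=8 SsGGCCww=4 SsGGCcWW=4 SsGGCcWw=8 SsGGCcww=4 SsGgCCWW=8 SsGgCCWw=16 SsGgCCww=8 SsGgCcWW=8 SsGgCcWw=16 SsGgCcww=8 SsggCCWW=4 SsggCCWw=8 SsggCCww=4 SsggCcWW=4 SsggCcWw=8 SsggCcww=4
SsGGCCWW hits 4/256; gcd=4; 4÷4/256÷4 = 1/64

P(SsGGCCWW) = 1/64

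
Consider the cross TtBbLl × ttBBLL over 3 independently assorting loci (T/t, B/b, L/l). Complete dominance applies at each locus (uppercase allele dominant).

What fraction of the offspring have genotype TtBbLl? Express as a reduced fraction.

TtBbLl gametes: TBL×1, TBl×1, TbL×1, Tbl×1, tBL×1, tBl×1, tbL×1, tbl×1
ttBBLL gametes: tBL×8
TtBbLl×ttBBLL grid (8·8=64): TtBBLL=8 TtBBLl=8 TtBbLL=8 TtBbLl=8 ttBBLL=8 ttBBLl=8 ttBbLL=8 ttBbLl=8
TtBbLl hits 8/64; gcd=8; 8÷8/64÷8 = 1/8

P(TtBbLl) = 1/8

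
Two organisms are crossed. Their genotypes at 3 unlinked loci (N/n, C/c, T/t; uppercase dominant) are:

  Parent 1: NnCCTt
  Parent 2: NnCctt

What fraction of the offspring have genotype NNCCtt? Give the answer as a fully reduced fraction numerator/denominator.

NnCCTt gametes: NCT×2, NCt×2, nCT×2, nCt×2
NnCctt gametes: NCt×2, Nct×2, nCt×2, nct×2
NnCCTt×NnCctt grid (8·8=64): NNCCTt=4 NNCCtt=4 NNCcTt=4 NNCctt=4 NnCCTt=8 NnCCtt=8 NnCcTt=8 NnCctt=8 nnCCTt=4 nnCCtt=4 nnCcTt=4 nnCctt=4
NNCCtt hits 4/64; gcd=4; 4÷4/64÷4 = 1/16

P(NNCCtt) = 1/16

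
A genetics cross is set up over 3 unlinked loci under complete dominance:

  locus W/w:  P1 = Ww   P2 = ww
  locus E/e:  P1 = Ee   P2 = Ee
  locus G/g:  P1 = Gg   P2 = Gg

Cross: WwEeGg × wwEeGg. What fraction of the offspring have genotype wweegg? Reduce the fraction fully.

WwEeGg gametes: WEG×1, WEg×1, WeG×1, Weg×1, wEG×1, wEg×1, weG×1, weg×1
wwEeGg gametes: wEG×2, wEg×2, weG×2, weg×2
WwEeGg×wwEeGg grid (8·8=64): WwEEGG=2 WwEEGg=4 WwEEgg=2 WwEeGG=4 WwEeGg=8 WwEegg=4 WweeGG=2 WweeGg=4 Wweegg=2 wwEEGG=2 wwEEGg=4 wwEEgg=2 wwEeGG=4 wwEeGg=8 wwEegg=4 wweeGG=2 wweeGg=4 wweegg=2
wweegg hits 2/64; gcd=2; 2÷2/64÷2 = 1/32

P(wweegg) = 1/32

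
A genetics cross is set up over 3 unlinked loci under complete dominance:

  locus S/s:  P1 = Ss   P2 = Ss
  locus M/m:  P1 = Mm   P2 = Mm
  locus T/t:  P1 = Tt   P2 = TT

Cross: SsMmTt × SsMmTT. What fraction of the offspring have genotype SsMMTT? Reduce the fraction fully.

P(SsMMTT) = 1/16

SsMmTt gametes: SMT×1, SMt×1, SmT×1, Smt×1, sMT×1, sMt×1, smT×1, smt×1
SsMmTT gametes: SMT×2, SmT×2, sMT×2, smT×2
SsMmTt×SsMmTT grid (8·8=64): SSMMTT=2 SSMMTt=2 SSMmTT=4 SSMmTt=4 SSmmTT=2 SSmmTt=2 SsMMTT=4 SsMMTt=4 SsMmTT=8 SsMmTt=8 SsmmTT=4 SsmmTt=4 ssMMTT=2 ssMMTt=2 ssMmTT=4 ssMmTt=4 ssmmTT=2 ssmmTt=2
SsMMTT hits 4/64; gcd=4; 4÷4/64÷4 = 1/16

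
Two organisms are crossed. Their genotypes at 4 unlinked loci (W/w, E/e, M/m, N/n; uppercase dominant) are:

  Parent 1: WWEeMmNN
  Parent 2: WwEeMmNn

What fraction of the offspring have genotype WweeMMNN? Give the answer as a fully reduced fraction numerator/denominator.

P(WweeMMNN) = 1/64

WWEeMmNN gametes: WEMN×4, WEmN×4, WeMN×4, WemN×4
WwEeMmNn gametes: WEMN×1, WEMn×1, WEmN×1, WEmn×1, WeMN×1, WeMn×1, WemN×1, Wemn×1, wEMN×1, wEMn×1, wEmN×1, wEmn×1, weMN×1, weMn×1, wemN×1, wemn×1
WWEeMmNN×WwEeMmNn grid (16·16=256): WWEEMMNN=4 WWEEMMNn=4 WWEEMmNN=8 WWEEMmNn=8 WWEEmmNN=4 WWEEmmNn=4 WWEeMMNN=8 WWEeMMNn=8 WWEeMmNN=16 WWEeMmNn=16 WWEemmNN=8 WWEemmNn=8 WWeeMMNN=4 WWeeMMNn=4 WWeeMmNN=8 WWeeMmNn=8 WWeemmNN=4 WWeemmNn=4 WwEEMMNN=4 WwEEMMNn=4 WwEEMmNN=8 WwEEMmNn=8 WwEEmmNN=4 WwEEmmNn=4 WwEeMMNN=8 WwEeMMNn=8 WwEeMmNN=16 WwEeMmNn=16 WwEemmNN=8 WwEemmNn=8 WweeMMNN=4 WweeMMNn=4 WweeMmNN=8 WweeMmNn=8 WweemmNN=4 WweemmNn=4
WweeMMNN hits 4/256; gcd=4; 4÷4/256÷4 = 1/64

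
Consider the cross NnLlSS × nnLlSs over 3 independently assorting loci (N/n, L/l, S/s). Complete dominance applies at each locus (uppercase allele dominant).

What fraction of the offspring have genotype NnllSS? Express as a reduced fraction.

NnLlSS gametes: NLS×2, NlS×2, nLS×2, nlS×2
nnLlSs gametes: nLS×2, nLs×2, nlS×2, nls×2
NnLlSS×nnLlSs grid (8·8=64): NnLLSS=4 NnLLSs=4 NnLlSS=8 NnLlSs=8 NnllSS=4 NnllSs=4 nnLLSS=4 nnLLSs=4 nnLlSS=8 nnLlSs=8 nnllSS=4 nnllSs=4
NnllSS hits 4/64; gcd=4; 4÷4/64÷4 = 1/16

P(NnllSS) = 1/16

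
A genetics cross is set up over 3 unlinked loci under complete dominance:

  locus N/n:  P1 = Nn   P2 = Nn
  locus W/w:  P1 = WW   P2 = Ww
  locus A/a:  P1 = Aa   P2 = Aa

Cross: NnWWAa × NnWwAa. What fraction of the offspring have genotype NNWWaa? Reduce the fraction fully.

NnWWAa gametes: NWA×2, NWa×2, nWA×2, nWa×2
NnWwAa gametes: NWA×1, NWa×1, NwA×1, Nwa×1, nWA×1, nWa×1, nwA×1, nwa×1
NnWWAa×NnWwAa grid (8·8=64): NNWWAA=2 NNWWAa=4 NNWWaa=2 NNWwAA=2 NNWwAa=4 NNWwaa=2 NnWWAA=4 NnWWAa=8 NnWWaa=4 NnWwAA=4 NnWwAa=8 NnWwaa=4 nnWWAA=2 nnWWAa=4 nnWWaa=2 nnWwAA=2 nnWwAa=4 nnWwaa=2
NNWWaa hits 2/64; gcd=2; 2÷2/64÷2 = 1/32

P(NNWWaa) = 1/32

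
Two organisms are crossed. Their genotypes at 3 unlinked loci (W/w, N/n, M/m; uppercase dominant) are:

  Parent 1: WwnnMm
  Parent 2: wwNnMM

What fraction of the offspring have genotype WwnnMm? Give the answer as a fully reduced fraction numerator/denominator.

WwnnMm gametes: WnM×2, Wnm×2, wnM×2, wnm×2
wwNnMM gametes: wNM×4, wnM×4
WwnnMm×wwNnMM grid (8·8=64): WwNnMM=8 WwNnMm=8 WwnnMM=8 WwnnMm=8 wwNnMM=8 wwNnMm=8 wwnnMM=8 wwnnMm=8
WwnnMm hits 8/64; gcd=8; 8÷8/64÷8 = 1/8

P(WwnnMm) = 1/8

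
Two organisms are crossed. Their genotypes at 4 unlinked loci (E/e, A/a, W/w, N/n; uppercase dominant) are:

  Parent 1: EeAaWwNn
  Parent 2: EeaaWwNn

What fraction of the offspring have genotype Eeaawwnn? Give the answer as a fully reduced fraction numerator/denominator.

P(Eeaawwnn) = 1/64

EeAaWwNn gametes: EAWN×1, EAWn×1, EAwN×1, EAwn×1, EaWN×1, EaWn×1, EawN×1, Eawn×1, eAWN×1, eAWn×1, eAwN×1, eAwn×1, eaWN×1, eaWn×1, eawN×1, eawn×1
EeaaWwNn gametes: EaWN×2, EaWn×2, EawN×2, Eawn×2, eaWN×2, eaWn×2, eawN×2, eawn×2
EeAaWwNn×EeaaWwNn grid (16·16=256): EEAaWWNN=2 EEAaWWNn=4 EEAaWWnn=2 EEAaWwNN=4 EEAaWwNn=8 EEAaWwnn=4 EEAawwNN=2 EEAawwNn=4 EEAawwnn=2 EEaaWWNN=2 EEaaWWNn=4 EEaaWWnn=2 EEaaWwNN=4 EEaaWwNn=8 EEaaWwnn=4 EEaawwNN=2 EEaawwNn=4 EEaawwnn=2 EeAaWWNN=4 EeAaWWNn=8 EeAaWWnn=4 EeAaWwNN=8 EeAaWwNn=16 EeAaWwnn=8 EeAawwNN=4 EeAawwNn=8 EeAawwnn=4 EeaaWWNN=4 EeaaWWNn=8 EeaaWWnn=4 EeaaWwNN=8 EeaaWwNn=16 EeaaWwnn=8 EeaawwNN=4 EeaawwNn=8 Eeaawwnn=4 eeAaWWNN=2 eeAaWWNn=4 eeAaWWnn=2 eeAaWwNN=4 eeAaWwNn=8 eeAaWwnn=4 eeAawwNN=2 eeAawwNn=4 eeAawwnn=2 eeaaWWNN=2 eeaaWWNn=4 eeaaWWnn=2 eeaaWwNN=4 eeaaWwNn=8 eeaaWwnn=4 eeaawwNN=2 eeaawwNn=4 eeaawwnn=2
Eeaawwnn hits 4/256; gcd=4; 4÷4/256÷4 = 1/64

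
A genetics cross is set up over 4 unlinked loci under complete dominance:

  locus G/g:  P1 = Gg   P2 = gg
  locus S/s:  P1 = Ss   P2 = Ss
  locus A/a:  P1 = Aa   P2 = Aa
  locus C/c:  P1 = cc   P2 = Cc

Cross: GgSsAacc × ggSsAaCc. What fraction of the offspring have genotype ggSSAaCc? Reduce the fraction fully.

GgSsAacc gametes: GSAc×2, GSac×2, GsAc×2, Gsac×2, gSAc×2, gSac×2, gsAc×2, gsac×2
ggSsAaCc gametes: gSAC×2, gSAc×2, gSaC×2, gSac×2, gsAC×2, gsAc×2, gsaC×2, gsac×2
GgSsAacc×ggSsAaCc grid (16·16=256): GgSSAACc=4 GgSSAAcc=4 GgSSAaCc=8 GgSSAacc=8 GgSSaaCc=4 GgSSaacc=4 GgSsAACc=8 GgSsAAcc=8 GgSsAaCc=16 GgSsAacc=16 GgSsaaCc=8 GgSsaacc=8 GgssAACc=4 GgssAAcc=4 GgssAaCc=8 GgssAacc=8 GgssaaCc=4 Ggssaacc=4 ggSSAACc=4 ggSSAAcc=4 ggSSAaCc=8 ggSSAacc=8 ggSSaaCc=4 ggSSaacc=4 ggSsAACc=8 ggSsAAcc=8 ggSsAaCc=16 ggSsAacc=16 ggSsaaCc=8 ggSsaacc=8 ggssAACc=4 ggssAAcc=4 ggssAaCc=8 ggssAacc=8 ggssaaCc=4 ggssaacc=4
ggSSAaCc hits 8/256; gcd=8; 8÷8/256÷8 = 1/32

P(ggSSAaCc) = 1/32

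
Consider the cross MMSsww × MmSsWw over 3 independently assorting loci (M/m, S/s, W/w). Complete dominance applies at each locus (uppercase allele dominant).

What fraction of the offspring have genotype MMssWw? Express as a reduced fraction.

MMSsww gametes: MSw×4, Msw×4
MmSsWw gametes: MSW×1, MSw×1, MsW×1, Msw×1, mSW×1, mSw×1, msW×1, msw×1
MMSsww×MmSsWw grid (8·8=64): MMSSWw=4 MMSSww=4 MMSsWw=8 MMSsww=8 MMssWw=4 MMssww=4 MmSSWw=4 MmSSww=4 MmSsWw=8 MmSsww=8 MmssWw=4 Mmssww=4
MMssWw hits 4/64; gcd=4; 4÷4/64÷4 = 1/16

P(MMssWw) = 1/16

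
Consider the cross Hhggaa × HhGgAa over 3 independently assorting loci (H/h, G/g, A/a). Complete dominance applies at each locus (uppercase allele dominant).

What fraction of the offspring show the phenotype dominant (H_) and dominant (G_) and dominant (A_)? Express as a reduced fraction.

Hhggaa gametes: Hga×4, hga×4
HhGgAa gametes: HGA×1, HGa×1, HgA×1, Hga×1, hGA×1, hGa×1, hgA×1, hga×1
Hhggaa×HhGgAa grid (8·8=64): HHGgAa=4 HHGgaa=4 HHggAa=4 HHggaa=4 HhGgAa=8 HhGgaa=8 HhggAa=8 Hhggaa=8 hhGgAa=4 hhGgaa=4 hhggAa=4 hhggaa=4
H_ G_ A_ hits 12/64; gcd=4; 12÷4/64÷4 = 3/16

P(H_ G_ A_) = 3/16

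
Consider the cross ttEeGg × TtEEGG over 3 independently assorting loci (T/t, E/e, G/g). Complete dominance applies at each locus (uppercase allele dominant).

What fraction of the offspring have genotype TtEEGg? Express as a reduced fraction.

P(TtEEGg) = 1/8

ttEeGg gametes: tEG×2, tEg×2, teG×2, teg×2
TtEEGG gametes: TEG×4, tEG×4
ttEeGg×TtEEGG grid (8·8=64): TtEEGG=8 TtEEGg=8 TtEeGG=8 TtEeGg=8 ttEEGG=8 ttEEGg=8 ttEeGG=8 ttEeGg=8
TtEEGg hits 8/64; gcd=8; 8÷8/64÷8 = 1/8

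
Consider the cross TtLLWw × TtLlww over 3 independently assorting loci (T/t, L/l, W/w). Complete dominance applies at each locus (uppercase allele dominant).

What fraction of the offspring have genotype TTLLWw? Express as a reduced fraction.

P(TTLLWw) = 1/16

TtLLWw gametes: TLW×2, TLw×2, tLW×2, tLw×2
TtLlww gametes: TLw×2, Tlw×2, tLw×2, tlw×2
TtLLWw×TtLlww grid (8·8=64): TTLLWw=4 TTLLww=4 TTLlWw=4 TTLlww=4 TtLLWw=8 TtLLww=8 TtLlWw=8 TtLlww=8 ttLLWw=4 ttLLww=4 ttLlWw=4 ttLlww=4
TTLLWw hits 4/64; gcd=4; 4÷4/64÷4 = 1/16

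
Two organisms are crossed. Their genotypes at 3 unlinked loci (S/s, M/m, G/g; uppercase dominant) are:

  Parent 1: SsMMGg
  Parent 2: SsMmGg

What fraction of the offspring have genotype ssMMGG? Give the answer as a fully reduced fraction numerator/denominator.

P(ssMMGG) = 1/32

SsMMGg gametes: SMG×2, SMg×2, sMG×2, sMg×2
SsMmGg gametes: SMG×1, SMg×1, SmG×1, Smg×1, sMG×1, sMg×1, smG×1, smg×1
SsMMGg×SsMmGg grid (8·8=64): SSMMGG=2 SSMMGg=4 SSMMgg=2 SSMmGG=2 SSMmGg=4 SSMmgg=2 SsMMGG=4 SsMMGg=8 SsMMgg=4 SsMmGG=4 SsMmGg=8 SsMmgg=4 ssMMGG=2 ssMMGg=4 ssMMgg=2 ssMmGG=2 ssMmGg=4 ssMmgg=2
ssMMGG hits 2/64; gcd=2; 2÷2/64÷2 = 1/32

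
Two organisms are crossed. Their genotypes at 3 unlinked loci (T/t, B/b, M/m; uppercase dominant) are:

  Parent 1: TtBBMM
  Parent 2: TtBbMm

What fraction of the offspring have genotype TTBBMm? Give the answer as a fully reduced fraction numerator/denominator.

TtBBMM gametes: TBM×4, tBM×4
TtBbMm gametes: TBM×1, TBm×1, TbM×1, Tbm×1, tBM×1, tBm×1, tbM×1, tbm×1
TtBBMM×TtBbMm grid (8·8=64): TTBBMM=4 TTBBMm=4 TTBbMM=4 TTBbMm=4 TtBBMM=8 TtBBMm=8 TtBbMM=8 TtBbMm=8 ttBBMM=4 ttBBMm=4 ttBbMM=4 ttBbMm=4
TTBBMm hits 4/64; gcd=4; 4÷4/64÷4 = 1/16

P(TTBBMm) = 1/16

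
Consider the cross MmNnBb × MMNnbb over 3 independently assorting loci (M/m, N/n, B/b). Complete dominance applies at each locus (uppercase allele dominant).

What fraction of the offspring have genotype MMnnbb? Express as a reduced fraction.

P(MMnnbb) = 1/16

MmNnBb gametes: MNB×1, MNb×1, MnB×1, Mnb×1, mNB×1, mNb×1, mnB×1, mnb×1
MMNnbb gametes: MNb×4, Mnb×4
MmNnBb×MMNnbb grid (8·8=64): MMNNBb=4 MMNNbb=4 MMNnBb=8 MMNnbb=8 MMnnBb=4 MMnnbb=4 MmNNBb=4 MmNNbb=4 MmNnBb=8 MmNnbb=8 MmnnBb=4 Mmnnbb=4
MMnnbb hits 4/64; gcd=4; 4÷4/64÷4 = 1/16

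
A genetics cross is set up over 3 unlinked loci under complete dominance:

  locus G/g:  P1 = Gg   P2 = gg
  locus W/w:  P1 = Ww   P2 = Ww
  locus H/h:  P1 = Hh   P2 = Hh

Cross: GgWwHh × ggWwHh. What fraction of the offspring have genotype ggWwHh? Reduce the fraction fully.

P(ggWwHh) = 1/8

GgWwHh gametes: GWH×1, GWh×1, GwH×1, Gwh×1, gWH×1, gWh×1, gwH×1, gwh×1
ggWwHh gametes: gWH×2, gWh×2, gwH×2, gwh×2
GgWwHh×ggWwHh grid (8·8=64): GgWWHH=2 GgWWHh=4 GgWWhh=2 GgWwHH=4 GgWwHh=8 GgWwhh=4 GgwwHH=2 GgwwHh=4 Ggwwhh=2 ggWWHH=2 ggWWHh=4 ggWWhh=2 ggWwHH=4 ggWwHh=8 ggWwhh=4 ggwwHH=2 ggwwHh=4 ggwwhh=2
ggWwHh hits 8/64; gcd=8; 8÷8/64÷8 = 1/8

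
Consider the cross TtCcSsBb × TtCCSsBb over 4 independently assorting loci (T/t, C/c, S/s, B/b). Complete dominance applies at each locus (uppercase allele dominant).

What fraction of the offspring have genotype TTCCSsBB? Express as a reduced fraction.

TtCcSsBb gametes: TCSB×1, TCSb×1, TCsB×1, TCsb×1, TcSB×1, TcSb×1, TcsB×1, Tcsb×1, tCSB×1, tCSb×1, tCsB×1, tCsb×1, tcSB×1, tcSb×1, tcsB×1, tcsb×1
TtCCSsBb gametes: TCSB×2, TCSb×2, TCsB×2, TCsb×2, tCSB×2, tCSb×2, tCsB×2, tCsb×2
TtCcSsBb×TtCCSsBb grid (16·16=256): TTCCSSBB=2 TTCCSSBb=4 TTCCSSbb=2 TTCCSsBB=4 TTCCSsBb=8 TTCCSsbb=4 TTCCssBB=2 TTCCssBb=4 TTCCssbb=2 TTCcSSBB=2 TTCcSSBb=4 TTCcSSbb=2 TTCcSsBB=4 TTCcSsBb=8 TTCcSsbb=4 TTCcssBB=2 TTCcssBb=4 TTCcssbb=2 TtCCSSBB=4 TtCCSSBb=8 TtCCSSbb=4 TtCCSsBB=8 TtCCSsBb=16 TtCCSsbb=8 TtCCssBB=4 TtCCssBb=8 TtCCssbb=4 TtCcSSBB=4 TtCcSSBb=8 TtCcSSbb=4 TtCcSsBB=8 TtCcSsBb=16 TtCcSsbb=8 TtCcssBB=4 TtCcssBb=8 TtCcssbb=4 ttCCSSBB=2 ttCCSSBb=4 ttCCSSbb=2 ttCCSsBB=4 ttCCSsBb=8 ttCCSsbb=4 ttCCssBB=2 ttCCssBb=4 ttCCssbb=2 ttCcSSBB=2 ttCcSSBb=4 ttCcSSbb=2 ttCcSsBB=4 ttCcSsBb=8 ttCcSsbb=4 ttCcssBB=2 ttCcssBb=4 ttCcssbb=2
TTCCSsBB hits 4/256; gcd=4; 4÷4/256÷4 = 1/64

P(TTCCSsBB) = 1/64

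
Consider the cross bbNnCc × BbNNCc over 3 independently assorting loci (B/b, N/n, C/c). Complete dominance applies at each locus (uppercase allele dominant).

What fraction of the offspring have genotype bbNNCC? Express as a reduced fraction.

bbNnCc gametes: bNC×2, bNc×2, bnC×2, bnc×2
BbNNCc gametes: BNC×2, BNc×2, bNC×2, bNc×2
bbNnCc×BbNNCc grid (8·8=64): BbNNCC=4 BbNNCc=8 BbNNcc=4 BbNnCC=4 BbNnCc=8 BbNncc=4 bbNNCC=4 bbNNCc=8 bbNNcc=4 bbNnCC=4 bbNnCc=8 bbNncc=4
bbNNCC hits 4/64; gcd=4; 4÷4/64÷4 = 1/16

P(bbNNCC) = 1/16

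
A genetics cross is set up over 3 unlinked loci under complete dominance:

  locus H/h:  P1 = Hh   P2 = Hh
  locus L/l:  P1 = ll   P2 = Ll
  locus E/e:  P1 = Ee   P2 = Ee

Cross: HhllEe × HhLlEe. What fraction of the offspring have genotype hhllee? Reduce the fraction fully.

P(hhllee) = 1/32

HhllEe gametes: HlE×2, Hle×2, hlE×2, hle×2
HhLlEe gametes: HLE×1, HLe×1, HlE×1, Hle×1, hLE×1, hLe×1, hlE×1, hle×1
HhllEe×HhLlEe grid (8·8=64): HHLlEE=2 HHLlEe=4 HHLlee=2 HHllEE=2 HHllEe=4 HHllee=2 HhLlEE=4 HhLlEe=8 HhLlee=4 HhllEE=4 HhllEe=8 Hhllee=4 hhLlEE=2 hhLlEe=4 hhLlee=2 hhllEE=2 hhllEe=4 hhllee=2
hhllee hits 2/64; gcd=2; 2÷2/64÷2 = 1/32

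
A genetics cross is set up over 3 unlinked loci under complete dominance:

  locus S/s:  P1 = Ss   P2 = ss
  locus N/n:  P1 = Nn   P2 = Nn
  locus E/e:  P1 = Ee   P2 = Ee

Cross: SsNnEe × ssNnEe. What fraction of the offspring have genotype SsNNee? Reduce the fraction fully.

SsNnEe gametes: SNE×1, SNe×1, SnE×1, Sne×1, sNE×1, sNe×1, snE×1, sne×1
ssNnEe gametes: sNE×2, sNe×2, snE×2, sne×2
SsNnEe×ssNnEe grid (8·8=64): SsNNEE=2 SsNNEe=4 SsNNee=2 SsNnEE=4 SsNnEe=8 SsNnee=4 SsnnEE=2 SsnnEe=4 Ssnnee=2 ssNNEE=2 ssNNEe=4 ssNNee=2 ssNnEE=4 ssNnEe=8 ssNnee=4 ssnnEE=2 ssnnEe=4 ssnnee=2
SsNNee hits 2/64; gcd=2; 2÷2/64÷2 = 1/32

P(SsNNee) = 1/32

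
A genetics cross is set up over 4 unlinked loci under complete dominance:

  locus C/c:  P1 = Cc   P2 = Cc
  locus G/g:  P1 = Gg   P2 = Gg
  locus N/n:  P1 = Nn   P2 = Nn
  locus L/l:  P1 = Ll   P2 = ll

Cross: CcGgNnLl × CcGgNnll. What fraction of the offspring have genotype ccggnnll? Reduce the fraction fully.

P(ccggnnll) = 1/128

CcGgNnLl gametes: CGNL×1, CGNl×1, CGnL×1, CGnl×1, CgNL×1, CgNl×1, CgnL×1, Cgnl×1, cGNL×1, cGNl×1, cGnL×1, cGnl×1, cgNL×1, cgNl×1, cgnL×1, cgnl×1
CcGgNnll gametes: CGNl×2, CGnl×2, CgNl×2, Cgnl×2, cGNl×2, cGnl×2, cgNl×2, cgnl×2
CcGgNnLl×CcGgNnll grid (16·16=256): CCGGNNLl=2 CCGGNNll=2 CCGGNnLl=4 CCGGNnll=4 CCGGnnLl=2 CCGGnnll=2 CCGgNNLl=4 CCGgNNll=4 CCGgNnLl=8 CCGgNnll=8 CCGgnnLl=4 CCGgnnll=4 CCggNNLl=2 CCggNNll=2 CCggNnLl=4 CCggNnll=4 CCggnnLl=2 CCggnnll=2 CcGGNNLl=4 CcGGNNll=4 CcGGNnLl=8 CcGGNnll=8 CcGGnnLl=4 CcGGnnll=4 CcGgNNLl=8 CcGgNNll=8 CcGgNnLl=16 CcGgNnll=16 CcGgnnLl=8 CcGgnnll=8 CcggNNLl=4 CcggNNll=4 CcggNnLl=8 CcggNnll=8 CcggnnLl=4 Ccggnnll=4 ccGGNNLl=2 ccGGNNll=2 ccGGNnLl=4 ccGGNnll=4 ccGGnnLl=2 ccGGnnll=2 ccGgNNLl=4 ccGgNNll=4 ccGgNnLl=8 ccGgNnll=8 ccGgnnLl=4 ccGgnnll=4 ccggNNLl=2 ccggNNll=2 ccggNnLl=4 ccggNnll=4 ccggnnLl=2 ccggnnll=2
ccggnnll hits 2/256; gcd=2; 2÷2/256÷2 = 1/128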